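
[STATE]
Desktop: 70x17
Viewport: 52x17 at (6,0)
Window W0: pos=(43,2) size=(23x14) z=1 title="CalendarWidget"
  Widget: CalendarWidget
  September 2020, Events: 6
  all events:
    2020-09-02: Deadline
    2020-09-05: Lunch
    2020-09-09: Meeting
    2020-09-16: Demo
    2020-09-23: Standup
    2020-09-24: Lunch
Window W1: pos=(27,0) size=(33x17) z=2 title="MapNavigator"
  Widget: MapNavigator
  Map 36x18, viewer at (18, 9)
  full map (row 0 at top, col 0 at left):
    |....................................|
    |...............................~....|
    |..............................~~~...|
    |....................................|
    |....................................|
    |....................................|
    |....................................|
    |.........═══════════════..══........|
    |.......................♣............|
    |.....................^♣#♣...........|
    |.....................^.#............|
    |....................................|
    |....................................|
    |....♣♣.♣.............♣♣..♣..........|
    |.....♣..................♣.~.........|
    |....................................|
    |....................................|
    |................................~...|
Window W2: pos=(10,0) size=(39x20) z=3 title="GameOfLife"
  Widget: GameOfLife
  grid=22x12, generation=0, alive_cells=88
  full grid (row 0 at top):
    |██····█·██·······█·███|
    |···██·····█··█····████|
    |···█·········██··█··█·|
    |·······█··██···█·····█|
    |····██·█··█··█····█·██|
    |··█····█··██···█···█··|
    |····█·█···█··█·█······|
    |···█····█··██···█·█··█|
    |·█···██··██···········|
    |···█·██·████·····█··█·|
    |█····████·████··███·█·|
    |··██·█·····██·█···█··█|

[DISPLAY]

    ┏━━━━━━━━━━━━━━━━━━━━━━━━━━━━━━━━━━━━━┓━━━━━━━━━
    ┃ GameOfLife                          ┃         
    ┠─────────────────────────────────────┨─────────
    ┃Gen: 0                               ┃.........
    ┃██····█·██·······█·███               ┃.........
    ┃···██·····█··█····████               ┃.........
    ┃···█·········██··█··█·               ┃.........
    ┃·······█··██···█·····█               ┃..══.....
    ┃····██·█··█··█····█·██               ┃.........
    ┃··█····█··██···█···█··               ┃♣........
    ┃····█·█···█··█·█······               ┃.........
    ┃···█····█··██···█·█··█               ┃.........
    ┃·█···██··██···········               ┃.........
    ┃···█·██·████·····█··█·               ┃.♣.......
    ┃█····████·████··███·█·               ┃♣.~......
    ┃··██·█·····██·█···█··█               ┃.........
    ┃                                     ┃━━━━━━━━━


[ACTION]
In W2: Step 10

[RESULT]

    ┏━━━━━━━━━━━━━━━━━━━━━━━━━━━━━━━━━━━━━┓━━━━━━━━━
    ┃ GameOfLife                          ┃         
    ┠─────────────────────────────────────┨─────────
    ┃Gen: 10                              ┃.........
    ┃······················               ┃.........
    ┃······················               ┃.........
    ┃···█··················               ┃.........
    ┃··█·█···········█·····               ┃..══.....
    ┃··█··█········██·██···               ┃.........
    ┃···██·········██·█····               ┃♣........
    ┃·············█·███·█··               ┃.........
    ┃·············███·████·               ┃.........
    ┃·············██·█···█·               ┃.........
    ┃·············██·█·█·█·               ┃.♣.......
    ┃················██··██               ┃♣.~......
    ┃····················█·               ┃.........
    ┃                                     ┃━━━━━━━━━


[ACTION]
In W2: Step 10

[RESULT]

    ┏━━━━━━━━━━━━━━━━━━━━━━━━━━━━━━━━━━━━━┓━━━━━━━━━
    ┃ GameOfLife                          ┃         
    ┠─────────────────────────────────────┨─────────
    ┃Gen: 20                              ┃.........
    ┃······················               ┃.........
    ┃······················               ┃.........
    ┃···█··················               ┃.........
    ┃··█·█········█········               ┃..══.....
    ┃··█··█·······██·······               ┃.........
    ┃···██··············██·               ┃♣........
    ┃··················█···               ┃.........
    ┃·················█···█               ┃.........
    ┃··················█·█·               ┃.........
    ┃···················█··               ┃.♣.......
    ┃······················               ┃♣.~......
    ┃······················               ┃.........
    ┃                                     ┃━━━━━━━━━


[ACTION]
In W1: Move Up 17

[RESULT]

    ┏━━━━━━━━━━━━━━━━━━━━━━━━━━━━━━━━━━━━━┓━━━━━━━━━
    ┃ GameOfLife                          ┃         
    ┠─────────────────────────────────────┨─────────
    ┃Gen: 20                              ┃         
    ┃······················               ┃         
    ┃······················               ┃         
    ┃···█··················               ┃         
    ┃··█·█········█········               ┃         
    ┃··█··█·······██·······               ┃         
    ┃···██··············██·               ┃.........
    ┃··················█···               ┃.......~.
    ┃·················█···█               ┃......~~~
    ┃··················█·█·               ┃.........
    ┃···················█··               ┃.........
    ┃······················               ┃.........
    ┃······················               ┃.........
    ┃                                     ┃━━━━━━━━━


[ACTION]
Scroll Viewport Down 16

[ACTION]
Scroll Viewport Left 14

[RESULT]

          ┏━━━━━━━━━━━━━━━━━━━━━━━━━━━━━━━━━━━━━┓━━━
          ┃ GameOfLife                          ┃   
          ┠─────────────────────────────────────┨───
          ┃Gen: 20                              ┃   
          ┃······················               ┃   
          ┃······················               ┃   
          ┃···█··················               ┃   
          ┃··█·█········█········               ┃   
          ┃··█··█·······██·······               ┃   
          ┃···██··············██·               ┃...
          ┃··················█···               ┃...
          ┃·················█···█               ┃...
          ┃··················█·█·               ┃...
          ┃···················█··               ┃...
          ┃······················               ┃...
          ┃······················               ┃...
          ┃                                     ┃━━━


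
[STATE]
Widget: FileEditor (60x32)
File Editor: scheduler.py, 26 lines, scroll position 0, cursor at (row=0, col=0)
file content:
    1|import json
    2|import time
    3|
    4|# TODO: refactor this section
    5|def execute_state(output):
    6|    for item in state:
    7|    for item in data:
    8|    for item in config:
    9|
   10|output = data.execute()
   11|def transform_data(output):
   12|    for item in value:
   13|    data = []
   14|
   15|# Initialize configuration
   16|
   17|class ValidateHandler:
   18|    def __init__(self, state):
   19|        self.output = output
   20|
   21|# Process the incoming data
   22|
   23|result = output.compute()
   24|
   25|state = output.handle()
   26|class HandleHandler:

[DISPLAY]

█mport json                                                ▲
import time                                                █
                                                           ░
# TODO: refactor this section                              ░
def execute_state(output):                                 ░
    for item in state:                                     ░
    for item in data:                                      ░
    for item in config:                                    ░
                                                           ░
output = data.execute()                                    ░
def transform_data(output):                                ░
    for item in value:                                     ░
    data = []                                              ░
                                                           ░
# Initialize configuration                                 ░
                                                           ░
class ValidateHandler:                                     ░
    def __init__(self, state):                             ░
        self.output = output                               ░
                                                           ░
# Process the incoming data                                ░
                                                           ░
result = output.compute()                                  ░
                                                           ░
state = output.handle()                                    ░
class HandleHandler:                                       ░
                                                           ░
                                                           ░
                                                           ░
                                                           ░
                                                           ░
                                                           ▼


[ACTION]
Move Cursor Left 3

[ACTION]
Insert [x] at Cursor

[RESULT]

x█mport json                                               ▲
import time                                                █
                                                           ░
# TODO: refactor this section                              ░
def execute_state(output):                                 ░
    for item in state:                                     ░
    for item in data:                                      ░
    for item in config:                                    ░
                                                           ░
output = data.execute()                                    ░
def transform_data(output):                                ░
    for item in value:                                     ░
    data = []                                              ░
                                                           ░
# Initialize configuration                                 ░
                                                           ░
class ValidateHandler:                                     ░
    def __init__(self, state):                             ░
        self.output = output                               ░
                                                           ░
# Process the incoming data                                ░
                                                           ░
result = output.compute()                                  ░
                                                           ░
state = output.handle()                                    ░
class HandleHandler:                                       ░
                                                           ░
                                                           ░
                                                           ░
                                                           ░
                                                           ░
                                                           ▼


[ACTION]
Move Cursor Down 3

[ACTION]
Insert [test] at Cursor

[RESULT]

ximport json                                               ▲
import time                                                █
                                                           ░
#test█TODO: refactor this section                          ░
def execute_state(output):                                 ░
    for item in state:                                     ░
    for item in data:                                      ░
    for item in config:                                    ░
                                                           ░
output = data.execute()                                    ░
def transform_data(output):                                ░
    for item in value:                                     ░
    data = []                                              ░
                                                           ░
# Initialize configuration                                 ░
                                                           ░
class ValidateHandler:                                     ░
    def __init__(self, state):                             ░
        self.output = output                               ░
                                                           ░
# Process the incoming data                                ░
                                                           ░
result = output.compute()                                  ░
                                                           ░
state = output.handle()                                    ░
class HandleHandler:                                       ░
                                                           ░
                                                           ░
                                                           ░
                                                           ░
                                                           ░
                                                           ▼


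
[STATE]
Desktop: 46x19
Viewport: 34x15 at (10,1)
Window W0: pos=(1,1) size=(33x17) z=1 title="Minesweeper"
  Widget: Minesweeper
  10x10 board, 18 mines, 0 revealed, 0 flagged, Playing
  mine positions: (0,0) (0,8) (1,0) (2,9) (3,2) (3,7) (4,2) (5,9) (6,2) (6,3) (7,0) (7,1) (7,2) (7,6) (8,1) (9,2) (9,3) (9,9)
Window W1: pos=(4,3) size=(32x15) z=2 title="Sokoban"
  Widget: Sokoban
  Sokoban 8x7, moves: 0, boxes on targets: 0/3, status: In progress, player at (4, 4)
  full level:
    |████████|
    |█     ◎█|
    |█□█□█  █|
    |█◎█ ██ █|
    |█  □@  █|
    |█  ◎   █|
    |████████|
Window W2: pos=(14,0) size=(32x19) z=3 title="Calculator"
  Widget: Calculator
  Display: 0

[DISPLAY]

━━━━┃ Calculator                  
eper┠─────────────────────────────
━━━━┃                             
ban ┃┌───┬───┬───┬───┐            
────┃│ 7 │ 8 │ 9 │ ÷ │            
███ ┃├───┼───┼───┼───┤            
 ◎█ ┃│ 4 │ 5 │ 6 │ × │            
  █ ┃├───┼───┼───┼───┤            
█ █ ┃│ 1 │ 2 │ 3 │ - │            
  █ ┃├───┼───┼───┼───┤            
  █ ┃│ 0 │ . │ = │ + │            
███ ┃├───┼───┼───┼───┤            
: 0 ┃│ C │ MC│ MR│ M+│            
    ┃└───┴───┴───┴───┘            
    ┃                             


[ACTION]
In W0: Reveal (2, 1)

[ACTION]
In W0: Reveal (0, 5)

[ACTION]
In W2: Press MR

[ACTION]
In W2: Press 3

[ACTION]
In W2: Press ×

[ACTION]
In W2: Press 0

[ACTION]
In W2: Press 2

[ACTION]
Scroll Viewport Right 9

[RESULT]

━━┃ Calculator                   ┃
er┠──────────────────────────────┨
━━┃                             2┃
n ┃┌───┬───┬───┬───┐             ┃
──┃│ 7 │ 8 │ 9 │ ÷ │             ┃
█ ┃├───┼───┼───┼───┤             ┃
█ ┃│ 4 │ 5 │ 6 │ × │             ┃
█ ┃├───┼───┼───┼───┤             ┃
█ ┃│ 1 │ 2 │ 3 │ - │             ┃
█ ┃├───┼───┼───┼───┤             ┃
█ ┃│ 0 │ . │ = │ + │             ┃
█ ┃├───┼───┼───┼───┤             ┃
0 ┃│ C │ MC│ MR│ M+│             ┃
  ┃└───┴───┴───┴───┘             ┃
  ┃                              ┃


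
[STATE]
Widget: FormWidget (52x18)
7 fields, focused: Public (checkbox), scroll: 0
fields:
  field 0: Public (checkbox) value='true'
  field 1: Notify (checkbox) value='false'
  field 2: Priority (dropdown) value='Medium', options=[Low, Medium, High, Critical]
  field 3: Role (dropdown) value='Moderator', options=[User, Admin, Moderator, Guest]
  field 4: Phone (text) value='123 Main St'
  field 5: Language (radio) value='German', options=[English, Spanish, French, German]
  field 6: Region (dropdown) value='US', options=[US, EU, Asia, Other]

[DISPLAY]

> Public:     [x]                                   
  Notify:     [ ]                                   
  Priority:   [Medium                             ▼]
  Role:       [Moderator                          ▼]
  Phone:      [123 Main St                         ]
  Language:   ( ) English  ( ) Spanish  ( ) French  
  Region:     [US                                 ▼]
                                                    
                                                    
                                                    
                                                    
                                                    
                                                    
                                                    
                                                    
                                                    
                                                    
                                                    


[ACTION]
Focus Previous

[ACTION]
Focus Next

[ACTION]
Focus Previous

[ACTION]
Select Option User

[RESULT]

  Public:     [x]                                   
  Notify:     [ ]                                   
  Priority:   [Medium                             ▼]
  Role:       [Moderator                          ▼]
  Phone:      [123 Main St                         ]
  Language:   ( ) English  ( ) Spanish  ( ) French  
> Region:     [US                                 ▼]
                                                    
                                                    
                                                    
                                                    
                                                    
                                                    
                                                    
                                                    
                                                    
                                                    
                                                    


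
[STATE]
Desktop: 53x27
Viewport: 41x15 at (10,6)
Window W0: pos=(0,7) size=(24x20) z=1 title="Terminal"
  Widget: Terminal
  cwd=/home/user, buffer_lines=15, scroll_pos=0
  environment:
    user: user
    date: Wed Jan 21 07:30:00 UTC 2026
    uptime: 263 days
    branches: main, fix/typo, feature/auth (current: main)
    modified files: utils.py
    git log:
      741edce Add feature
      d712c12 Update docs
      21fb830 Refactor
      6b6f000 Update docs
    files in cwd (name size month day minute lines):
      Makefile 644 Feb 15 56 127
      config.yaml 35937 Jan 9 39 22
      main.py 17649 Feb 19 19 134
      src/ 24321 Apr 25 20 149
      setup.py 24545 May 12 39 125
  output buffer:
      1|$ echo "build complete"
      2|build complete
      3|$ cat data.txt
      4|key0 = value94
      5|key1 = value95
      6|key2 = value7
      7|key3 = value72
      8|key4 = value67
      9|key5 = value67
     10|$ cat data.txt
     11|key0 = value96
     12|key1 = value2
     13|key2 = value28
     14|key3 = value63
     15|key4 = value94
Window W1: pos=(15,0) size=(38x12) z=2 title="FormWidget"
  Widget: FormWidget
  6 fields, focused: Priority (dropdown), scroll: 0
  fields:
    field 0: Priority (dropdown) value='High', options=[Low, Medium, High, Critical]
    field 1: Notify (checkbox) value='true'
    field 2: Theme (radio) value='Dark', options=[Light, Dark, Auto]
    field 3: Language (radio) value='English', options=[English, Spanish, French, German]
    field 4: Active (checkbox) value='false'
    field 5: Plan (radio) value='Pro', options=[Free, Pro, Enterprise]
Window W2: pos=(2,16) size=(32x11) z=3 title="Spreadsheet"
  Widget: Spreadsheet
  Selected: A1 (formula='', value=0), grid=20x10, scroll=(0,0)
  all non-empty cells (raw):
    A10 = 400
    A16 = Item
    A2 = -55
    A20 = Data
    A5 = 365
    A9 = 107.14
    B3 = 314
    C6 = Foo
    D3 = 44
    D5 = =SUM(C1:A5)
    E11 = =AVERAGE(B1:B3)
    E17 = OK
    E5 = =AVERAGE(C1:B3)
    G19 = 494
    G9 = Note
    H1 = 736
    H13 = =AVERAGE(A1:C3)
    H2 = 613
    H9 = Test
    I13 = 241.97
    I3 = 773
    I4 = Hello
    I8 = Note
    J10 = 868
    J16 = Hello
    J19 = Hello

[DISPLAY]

     ┃  Language:   (●) English  ( ) Span
━━━━━┃  Active:     [ ]                  
     ┃  Plan:       ( ) Free  (●) Pro  ( 
─────┃                                   
uild ┃                                   
plete┗━━━━━━━━━━━━━━━━━━━━━━━━━━━━━━━━━━━
a.txt        ┃                           
lue94        ┃                           
lue95        ┃                           
lue7         ┃                           
━━━━━━━━━━━━━━━━━━━━━━━┓                 
sheet                  ┃                 
───────────────────────┨                 
                       ┃                 
A       B       C      ┃                 


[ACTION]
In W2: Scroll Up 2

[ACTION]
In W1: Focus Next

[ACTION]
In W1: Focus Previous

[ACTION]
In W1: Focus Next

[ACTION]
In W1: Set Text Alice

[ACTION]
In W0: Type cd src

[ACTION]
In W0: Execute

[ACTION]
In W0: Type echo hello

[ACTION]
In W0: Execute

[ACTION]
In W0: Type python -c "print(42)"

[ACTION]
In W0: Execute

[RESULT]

     ┃  Language:   (●) English  ( ) Span
━━━━━┃  Active:     [ ]                  
     ┃  Plan:       ( ) Free  (●) Pro  ( 
─────┃                                   
lue72┃                                   
lue67┗━━━━━━━━━━━━━━━━━━━━━━━━━━━━━━━━━━━
lue67        ┃                           
a.txt        ┃                           
lue96        ┃                           
lue2         ┃                           
━━━━━━━━━━━━━━━━━━━━━━━┓                 
sheet                  ┃                 
───────────────────────┨                 
                       ┃                 
A       B       C      ┃                 


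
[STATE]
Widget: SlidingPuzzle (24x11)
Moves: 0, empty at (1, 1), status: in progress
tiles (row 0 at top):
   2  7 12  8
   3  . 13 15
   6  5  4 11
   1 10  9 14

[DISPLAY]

┌────┬────┬────┬────┐   
│  2 │  7 │ 12 │  8 │   
├────┼────┼────┼────┤   
│  3 │    │ 13 │ 15 │   
├────┼────┼────┼────┤   
│  6 │  5 │  4 │ 11 │   
├────┼────┼────┼────┤   
│  1 │ 10 │  9 │ 14 │   
└────┴────┴────┴────┘   
Moves: 0                
                        


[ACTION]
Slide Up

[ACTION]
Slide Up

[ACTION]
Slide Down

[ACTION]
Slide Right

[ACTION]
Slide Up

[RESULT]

┌────┬────┬────┬────┐   
│  2 │  7 │ 12 │  8 │   
├────┼────┼────┼────┤   
│  3 │  5 │ 13 │ 15 │   
├────┼────┼────┼────┤   
│  1 │  6 │  4 │ 11 │   
├────┼────┼────┼────┤   
│    │ 10 │  9 │ 14 │   
└────┴────┴────┴────┘   
Moves: 5                
                        


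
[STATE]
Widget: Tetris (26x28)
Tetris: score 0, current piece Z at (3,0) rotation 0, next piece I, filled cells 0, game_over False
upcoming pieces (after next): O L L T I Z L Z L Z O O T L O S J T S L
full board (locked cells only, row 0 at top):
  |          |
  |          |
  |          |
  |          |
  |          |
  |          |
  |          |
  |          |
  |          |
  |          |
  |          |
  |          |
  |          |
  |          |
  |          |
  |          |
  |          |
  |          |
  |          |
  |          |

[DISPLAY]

   ▓▓     │Next:          
    ▓▓    │████           
          │               
          │               
          │               
          │               
          │Score:         
          │0              
          │               
          │               
          │               
          │               
          │               
          │               
          │               
          │               
          │               
          │               
          │               
          │               
          │               
          │               
          │               
          │               
          │               
          │               
          │               
          │               


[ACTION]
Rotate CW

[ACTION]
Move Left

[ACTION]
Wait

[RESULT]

          │Next:          
   ▓      │████           
  ▓▓      │               
  ▓       │               
          │               
          │               
          │Score:         
          │0              
          │               
          │               
          │               
          │               
          │               
          │               
          │               
          │               
          │               
          │               
          │               
          │               
          │               
          │               
          │               
          │               
          │               
          │               
          │               
          │               


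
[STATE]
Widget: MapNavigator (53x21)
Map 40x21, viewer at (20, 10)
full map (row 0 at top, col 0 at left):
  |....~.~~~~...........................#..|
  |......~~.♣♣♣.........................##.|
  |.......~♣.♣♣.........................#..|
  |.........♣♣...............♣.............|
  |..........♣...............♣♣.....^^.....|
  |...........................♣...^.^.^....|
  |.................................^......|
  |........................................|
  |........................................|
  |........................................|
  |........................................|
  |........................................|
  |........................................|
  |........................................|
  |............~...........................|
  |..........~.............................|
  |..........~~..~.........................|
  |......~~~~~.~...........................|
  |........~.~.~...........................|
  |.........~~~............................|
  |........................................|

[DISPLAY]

      ....~.~~~~...........................#..       
      ......~~.♣♣♣.........................##.       
      .......~♣.♣♣.........................#..       
      .........♣♣...............♣.............       
      ..........♣...............♣♣.....^^.....       
      ...........................♣...^.^.^....       
      .................................^......       
      ........................................       
      ........................................       
      ........................................       
      ....................@...................       
      ........................................       
      ........................................       
      ........................................       
      ............~...........................       
      ..........~.............................       
      ..........~~..~.........................       
      ......~~~~~.~...........................       
      ........~.~.~...........................       
      .........~~~............................       
      ........................................       


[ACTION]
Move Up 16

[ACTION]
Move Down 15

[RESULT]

      ...........................♣...^.^.^....       
      .................................^......       
      ........................................       
      ........................................       
      ........................................       
      ........................................       
      ........................................       
      ........................................       
      ........................................       
      ............~...........................       
      ..........~.........@...................       
      ..........~~..~.........................       
      ......~~~~~.~...........................       
      ........~.~.~...........................       
      .........~~~............................       
      ........................................       
                                                     
                                                     
                                                     
                                                     
                                                     


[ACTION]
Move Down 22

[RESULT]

      ........................................       
      ........................................       
      ........................................       
      ........................................       
      ............~...........................       
      ..........~.............................       
      ..........~~..~.........................       
      ......~~~~~.~...........................       
      ........~.~.~...........................       
      .........~~~............................       
      ....................@...................       
                                                     
                                                     
                                                     
                                                     
                                                     
                                                     
                                                     
                                                     
                                                     
                                                     


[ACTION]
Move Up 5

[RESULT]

      ...........................♣...^.^.^....       
      .................................^......       
      ........................................       
      ........................................       
      ........................................       
      ........................................       
      ........................................       
      ........................................       
      ........................................       
      ............~...........................       
      ..........~.........@...................       
      ..........~~..~.........................       
      ......~~~~~.~...........................       
      ........~.~.~...........................       
      .........~~~............................       
      ........................................       
                                                     
                                                     
                                                     
                                                     
                                                     


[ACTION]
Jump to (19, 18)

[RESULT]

       ........................................      
       ........................................      
       ........................................      
       ........................................      
       ........................................      
       ........................................      
       ............~...........................      
       ..........~.............................      
       ..........~~..~.........................      
       ......~~~~~.~...........................      
       ........~.~.~......@....................      
       .........~~~............................      
       ........................................      
                                                     
                                                     
                                                     
                                                     
                                                     
                                                     
                                                     
                                                     


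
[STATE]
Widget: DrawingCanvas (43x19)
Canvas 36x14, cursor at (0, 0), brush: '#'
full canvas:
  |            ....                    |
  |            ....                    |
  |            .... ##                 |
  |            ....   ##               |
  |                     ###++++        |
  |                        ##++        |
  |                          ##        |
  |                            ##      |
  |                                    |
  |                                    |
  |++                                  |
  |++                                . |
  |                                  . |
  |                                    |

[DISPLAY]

+           ....                           
            ....                           
            .... ##                        
            ....   ##                      
                     ###++++               
                        ##++               
                          ##               
                            ##             
                                           
                                           
++                                         
++                                .        
                                  .        
                                           
                                           
                                           
                                           
                                           
                                           


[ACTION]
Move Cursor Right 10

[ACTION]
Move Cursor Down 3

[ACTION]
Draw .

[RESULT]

            ....                           
            ....                           
            .... ##                        
          . ....   ##                      
                     ###++++               
                        ##++               
                          ##               
                            ##             
                                           
                                           
++                                         
++                                .        
                                  .        
                                           
                                           
                                           
                                           
                                           
                                           


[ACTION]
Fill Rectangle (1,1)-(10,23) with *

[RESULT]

            ....                           
 ***********************                   
 ***********************                   
 ***********************                   
 ***********************++++               
 ***********************##++               
 ***********************  ##               
 ***********************    ##             
 ***********************                   
 ***********************                   
+***********************                   
++                                .        
                                  .        
                                           
                                           
                                           
                                           
                                           
                                           


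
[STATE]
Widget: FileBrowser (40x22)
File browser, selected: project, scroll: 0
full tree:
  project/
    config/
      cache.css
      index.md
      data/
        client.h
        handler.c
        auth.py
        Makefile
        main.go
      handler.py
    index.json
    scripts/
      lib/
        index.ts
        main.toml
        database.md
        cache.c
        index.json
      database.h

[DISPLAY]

> [-] project/                          
    [+] config/                         
    index.json                          
    [+] scripts/                        
                                        
                                        
                                        
                                        
                                        
                                        
                                        
                                        
                                        
                                        
                                        
                                        
                                        
                                        
                                        
                                        
                                        
                                        


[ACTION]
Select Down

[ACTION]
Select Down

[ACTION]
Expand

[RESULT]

  [-] project/                          
    [+] config/                         
  > index.json                          
    [+] scripts/                        
                                        
                                        
                                        
                                        
                                        
                                        
                                        
                                        
                                        
                                        
                                        
                                        
                                        
                                        
                                        
                                        
                                        
                                        


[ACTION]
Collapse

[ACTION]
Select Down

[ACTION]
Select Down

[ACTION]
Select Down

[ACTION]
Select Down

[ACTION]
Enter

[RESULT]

  [-] project/                          
    [+] config/                         
    index.json                          
  > [-] scripts/                        
      [+] lib/                          
      database.h                        
                                        
                                        
                                        
                                        
                                        
                                        
                                        
                                        
                                        
                                        
                                        
                                        
                                        
                                        
                                        
                                        
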